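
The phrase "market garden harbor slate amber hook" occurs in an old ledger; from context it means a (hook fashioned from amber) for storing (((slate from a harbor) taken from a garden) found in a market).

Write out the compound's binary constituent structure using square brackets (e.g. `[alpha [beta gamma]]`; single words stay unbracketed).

The outermost head in the paraphrase is "hook" (specifically "amber hook"), modified by "market garden harbor slate".
Inside "market garden harbor slate": head "slate" (specifically "garden harbor slate"), modifier "market".
Inside "garden harbor slate": head "slate" (specifically "harbor slate"), modifier "garden".
Inside "harbor slate": head "slate", modifier "harbor".
Inside "amber hook": head "hook", modifier "amber".
Putting it together: [[market [garden [harbor slate]]] [amber hook]].

[[market [garden [harbor slate]]] [amber hook]]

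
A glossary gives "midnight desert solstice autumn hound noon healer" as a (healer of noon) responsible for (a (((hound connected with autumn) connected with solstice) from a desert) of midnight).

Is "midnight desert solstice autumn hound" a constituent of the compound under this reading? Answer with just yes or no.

The paraphrase groups the words so that "midnight desert solstice autumn hound" is one unit: it corresponds to a single parenthesized sub-phrase.
The full structure is [[midnight [desert [solstice [autumn hound]]]] [noon healer]], in which [midnight desert solstice autumn hound] is a constituent.

yes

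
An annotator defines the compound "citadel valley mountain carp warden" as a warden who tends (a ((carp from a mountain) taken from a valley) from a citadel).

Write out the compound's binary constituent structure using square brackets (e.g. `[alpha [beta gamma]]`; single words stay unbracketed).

Overall it is a kind of warden; the modifier is "citadel valley mountain carp".
Within "citadel valley mountain carp", the head is "carp" (specifically "valley mountain carp") and the modifier is "citadel".
Within "valley mountain carp", the head is "carp" (specifically "mountain carp") and the modifier is "valley".
Within "mountain carp", the head is "carp" and the modifier is "mountain".
Assembled: [[citadel [valley [mountain carp]]] warden].

[[citadel [valley [mountain carp]]] warden]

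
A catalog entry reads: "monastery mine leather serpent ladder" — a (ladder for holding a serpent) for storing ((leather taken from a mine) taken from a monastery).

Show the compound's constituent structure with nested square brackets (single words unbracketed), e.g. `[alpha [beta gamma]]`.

At the top level: head "ladder" (specifically "serpent ladder"); modifier "monastery mine leather".
Inside "monastery mine leather": head "leather" (specifically "mine leather"), modifier "monastery".
Inside "mine leather": head "leather", modifier "mine".
Inside "serpent ladder": head "ladder", modifier "serpent".
So the structure is [[monastery [mine leather]] [serpent ladder]].

[[monastery [mine leather]] [serpent ladder]]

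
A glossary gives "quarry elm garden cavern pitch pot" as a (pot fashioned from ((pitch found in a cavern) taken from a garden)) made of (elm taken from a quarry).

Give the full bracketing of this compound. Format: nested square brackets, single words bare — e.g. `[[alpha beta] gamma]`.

The outermost head in the paraphrase is "pot" (specifically "garden cavern pitch pot"), modified by "quarry elm".
Inside "quarry elm": head "elm", modifier "quarry".
Inside "garden cavern pitch pot": head "pot", modifier "garden cavern pitch".
Inside "garden cavern pitch": head "pitch" (specifically "cavern pitch"), modifier "garden".
Inside "cavern pitch": head "pitch", modifier "cavern".
So the structure is [[quarry elm] [[garden [cavern pitch]] pot]].

[[quarry elm] [[garden [cavern pitch]] pot]]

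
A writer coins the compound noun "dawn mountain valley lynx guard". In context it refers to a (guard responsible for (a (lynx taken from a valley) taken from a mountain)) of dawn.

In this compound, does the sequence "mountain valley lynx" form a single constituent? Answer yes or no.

The paraphrase groups the words so that "mountain valley lynx" is one unit: it corresponds to a single parenthesized sub-phrase.
The full structure is [dawn [[mountain [valley lynx]] guard]], in which [mountain valley lynx] is a constituent.

yes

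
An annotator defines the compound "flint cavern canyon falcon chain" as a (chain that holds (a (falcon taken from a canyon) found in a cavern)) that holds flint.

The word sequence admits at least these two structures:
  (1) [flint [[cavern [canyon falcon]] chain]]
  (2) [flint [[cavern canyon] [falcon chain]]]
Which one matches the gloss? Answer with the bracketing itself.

The paraphrase's head is the "chain" part ("cavern canyon falcon chain"); its modifier is "flint".
That top-level split, carried through the inner groups, gives [flint [[cavern [canyon falcon]] chain]].

[flint [[cavern [canyon falcon]] chain]]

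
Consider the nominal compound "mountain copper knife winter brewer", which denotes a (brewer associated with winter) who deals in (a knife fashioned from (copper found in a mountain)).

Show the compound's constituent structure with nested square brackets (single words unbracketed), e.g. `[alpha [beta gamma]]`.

At the top level: head "brewer" (specifically "winter brewer"); modifier "mountain copper knife".
Inside "mountain copper knife": head "knife", modifier "mountain copper".
Inside "mountain copper": head "copper", modifier "mountain".
Inside "winter brewer": head "brewer", modifier "winter".
Putting it together: [[[mountain copper] knife] [winter brewer]].

[[[mountain copper] knife] [winter brewer]]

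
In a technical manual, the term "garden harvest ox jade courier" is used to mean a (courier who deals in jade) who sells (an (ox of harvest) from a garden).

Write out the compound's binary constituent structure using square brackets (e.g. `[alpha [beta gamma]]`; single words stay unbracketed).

[[garden [harvest ox]] [jade courier]]

Overall it is a kind of courier (specifically "jade courier"); the modifier is "garden harvest ox".
Inside "garden harvest ox": head "ox" (specifically "harvest ox"), modifier "garden".
Inside "harvest ox": head "ox", modifier "harvest".
Inside "jade courier": head "courier", modifier "jade".
Putting it together: [[garden [harvest ox]] [jade courier]].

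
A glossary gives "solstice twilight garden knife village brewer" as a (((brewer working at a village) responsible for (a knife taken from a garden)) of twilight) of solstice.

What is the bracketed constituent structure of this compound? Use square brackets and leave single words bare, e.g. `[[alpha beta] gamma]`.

Whole compound: head "brewer" (specifically "twilight garden knife village brewer"), modifier "solstice".
"twilight garden knife village brewer" → head "brewer" (specifically "garden knife village brewer"), modifier "twilight".
"garden knife village brewer" → head "brewer" (specifically "village brewer"), modifier "garden knife".
"garden knife" → head "knife", modifier "garden".
"village brewer" → head "brewer", modifier "village".
Assembled: [solstice [twilight [[garden knife] [village brewer]]]].

[solstice [twilight [[garden knife] [village brewer]]]]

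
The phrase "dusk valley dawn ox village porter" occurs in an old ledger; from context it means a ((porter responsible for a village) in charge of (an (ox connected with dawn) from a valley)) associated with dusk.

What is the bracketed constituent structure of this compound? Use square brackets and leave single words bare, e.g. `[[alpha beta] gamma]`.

The outermost head in the paraphrase is "porter" (specifically "valley dawn ox village porter"), modified by "dusk".
Within "valley dawn ox village porter", the head is "porter" (specifically "village porter") and the modifier is "valley dawn ox".
Within "valley dawn ox", the head is "ox" (specifically "dawn ox") and the modifier is "valley".
Within "dawn ox", the head is "ox" and the modifier is "dawn".
Within "village porter", the head is "porter" and the modifier is "village".
So the structure is [dusk [[valley [dawn ox]] [village porter]]].

[dusk [[valley [dawn ox]] [village porter]]]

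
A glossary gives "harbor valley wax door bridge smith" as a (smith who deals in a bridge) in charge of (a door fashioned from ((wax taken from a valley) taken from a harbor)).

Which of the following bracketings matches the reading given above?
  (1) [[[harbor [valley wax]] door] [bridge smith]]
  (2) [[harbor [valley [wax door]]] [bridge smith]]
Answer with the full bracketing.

The paraphrase's head is the "smith" part ("bridge smith"); its modifier is "harbor valley wax door".
That top-level split, carried through the inner groups, gives [[[harbor [valley wax]] door] [bridge smith]].

[[[harbor [valley wax]] door] [bridge smith]]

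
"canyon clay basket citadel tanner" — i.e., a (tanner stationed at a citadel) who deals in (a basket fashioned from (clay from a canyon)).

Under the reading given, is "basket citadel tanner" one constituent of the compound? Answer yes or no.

no

The top-level split is [canyon clay basket] [citadel tanner]; the full structure is [[[canyon clay] basket] [citadel tanner]].
"basket citadel tanner" straddles a constituent boundary, so it is not a single unit.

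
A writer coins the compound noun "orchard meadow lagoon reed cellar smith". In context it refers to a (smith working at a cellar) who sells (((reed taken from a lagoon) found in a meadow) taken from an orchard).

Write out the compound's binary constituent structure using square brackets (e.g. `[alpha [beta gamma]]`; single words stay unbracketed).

[[orchard [meadow [lagoon reed]]] [cellar smith]]

Whole compound: head "smith" (specifically "cellar smith"), modifier "orchard meadow lagoon reed".
Within "orchard meadow lagoon reed", the head is "reed" (specifically "meadow lagoon reed") and the modifier is "orchard".
Within "meadow lagoon reed", the head is "reed" (specifically "lagoon reed") and the modifier is "meadow".
Within "lagoon reed", the head is "reed" and the modifier is "lagoon".
Within "cellar smith", the head is "smith" and the modifier is "cellar".
Putting it together: [[orchard [meadow [lagoon reed]]] [cellar smith]].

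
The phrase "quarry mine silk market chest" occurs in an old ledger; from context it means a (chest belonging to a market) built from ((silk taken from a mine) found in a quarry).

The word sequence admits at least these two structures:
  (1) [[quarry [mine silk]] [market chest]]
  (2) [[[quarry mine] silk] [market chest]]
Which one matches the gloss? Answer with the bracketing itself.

The paraphrase's head is the "chest" part ("market chest"); its modifier is "quarry mine silk".
That top-level split, carried through the inner groups, gives [[quarry [mine silk]] [market chest]].

[[quarry [mine silk]] [market chest]]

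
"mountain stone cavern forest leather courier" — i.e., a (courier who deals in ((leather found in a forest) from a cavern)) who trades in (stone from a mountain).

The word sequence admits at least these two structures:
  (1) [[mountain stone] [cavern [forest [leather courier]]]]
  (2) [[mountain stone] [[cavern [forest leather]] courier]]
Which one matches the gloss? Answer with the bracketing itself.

The paraphrase's head is the "courier" part ("cavern forest leather courier"); its modifier is "mountain stone".
That top-level split, carried through the inner groups, gives [[mountain stone] [[cavern [forest leather]] courier]].

[[mountain stone] [[cavern [forest leather]] courier]]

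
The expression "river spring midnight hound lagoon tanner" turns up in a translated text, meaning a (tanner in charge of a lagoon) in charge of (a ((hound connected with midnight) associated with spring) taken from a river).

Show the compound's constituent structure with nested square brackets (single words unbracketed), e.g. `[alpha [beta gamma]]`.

[[river [spring [midnight hound]]] [lagoon tanner]]

Whole compound: head "tanner" (specifically "lagoon tanner"), modifier "river spring midnight hound".
Within "river spring midnight hound", the head is "hound" (specifically "spring midnight hound") and the modifier is "river".
Within "spring midnight hound", the head is "hound" (specifically "midnight hound") and the modifier is "spring".
Within "midnight hound", the head is "hound" and the modifier is "midnight".
Within "lagoon tanner", the head is "tanner" and the modifier is "lagoon".
Assembled: [[river [spring [midnight hound]]] [lagoon tanner]].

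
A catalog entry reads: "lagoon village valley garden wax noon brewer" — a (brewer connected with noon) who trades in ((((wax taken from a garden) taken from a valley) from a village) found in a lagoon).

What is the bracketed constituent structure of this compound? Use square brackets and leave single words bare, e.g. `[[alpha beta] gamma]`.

The outermost head in the paraphrase is "brewer" (specifically "noon brewer"), modified by "lagoon village valley garden wax".
Inside "lagoon village valley garden wax": head "wax" (specifically "village valley garden wax"), modifier "lagoon".
Inside "village valley garden wax": head "wax" (specifically "valley garden wax"), modifier "village".
Inside "valley garden wax": head "wax" (specifically "garden wax"), modifier "valley".
Inside "garden wax": head "wax", modifier "garden".
Inside "noon brewer": head "brewer", modifier "noon".
Putting it together: [[lagoon [village [valley [garden wax]]]] [noon brewer]].

[[lagoon [village [valley [garden wax]]]] [noon brewer]]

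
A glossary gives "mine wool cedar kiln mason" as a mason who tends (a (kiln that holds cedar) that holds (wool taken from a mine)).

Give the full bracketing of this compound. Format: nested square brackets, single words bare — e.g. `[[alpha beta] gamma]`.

Overall it is a kind of mason; the modifier is "mine wool cedar kiln".
Within "mine wool cedar kiln", the head is "kiln" (specifically "cedar kiln") and the modifier is "mine wool".
Within "mine wool", the head is "wool" and the modifier is "mine".
Within "cedar kiln", the head is "kiln" and the modifier is "cedar".
Assembled: [[[mine wool] [cedar kiln]] mason].

[[[mine wool] [cedar kiln]] mason]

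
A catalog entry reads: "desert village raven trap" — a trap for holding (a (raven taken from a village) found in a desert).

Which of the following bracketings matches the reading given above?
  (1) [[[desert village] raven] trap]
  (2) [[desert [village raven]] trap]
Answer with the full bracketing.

[[desert [village raven]] trap]

The paraphrase's head is the "trap" part ("trap"); its modifier is "desert village raven".
That top-level split, carried through the inner groups, gives [[desert [village raven]] trap].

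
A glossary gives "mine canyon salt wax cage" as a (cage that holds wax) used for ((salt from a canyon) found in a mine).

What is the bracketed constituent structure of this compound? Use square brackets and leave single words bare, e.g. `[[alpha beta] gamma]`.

[[mine [canyon salt]] [wax cage]]

At the top level: head "cage" (specifically "wax cage"); modifier "mine canyon salt".
Inside "mine canyon salt": head "salt" (specifically "canyon salt"), modifier "mine".
Inside "canyon salt": head "salt", modifier "canyon".
Inside "wax cage": head "cage", modifier "wax".
Putting it together: [[mine [canyon salt]] [wax cage]].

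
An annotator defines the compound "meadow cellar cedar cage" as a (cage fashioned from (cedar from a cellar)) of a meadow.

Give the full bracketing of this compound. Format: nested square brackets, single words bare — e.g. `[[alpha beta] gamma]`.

Overall it is a kind of cage (specifically "cellar cedar cage"); the modifier is "meadow".
"cellar cedar cage" → head "cage", modifier "cellar cedar".
"cellar cedar" → head "cedar", modifier "cellar".
Putting it together: [meadow [[cellar cedar] cage]].

[meadow [[cellar cedar] cage]]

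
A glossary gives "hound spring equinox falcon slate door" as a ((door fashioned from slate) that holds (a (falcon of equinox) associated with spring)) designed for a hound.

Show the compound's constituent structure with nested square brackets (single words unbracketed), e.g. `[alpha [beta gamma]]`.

Whole compound: head "door" (specifically "spring equinox falcon slate door"), modifier "hound".
Within "spring equinox falcon slate door", the head is "door" (specifically "slate door") and the modifier is "spring equinox falcon".
Within "spring equinox falcon", the head is "falcon" (specifically "equinox falcon") and the modifier is "spring".
Within "equinox falcon", the head is "falcon" and the modifier is "equinox".
Within "slate door", the head is "door" and the modifier is "slate".
Putting it together: [hound [[spring [equinox falcon]] [slate door]]].

[hound [[spring [equinox falcon]] [slate door]]]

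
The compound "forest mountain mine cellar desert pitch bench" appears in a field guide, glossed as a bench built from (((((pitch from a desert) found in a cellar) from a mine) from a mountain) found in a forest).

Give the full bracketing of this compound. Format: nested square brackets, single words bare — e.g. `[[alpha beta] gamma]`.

[[forest [mountain [mine [cellar [desert pitch]]]]] bench]

Overall it is a kind of bench; the modifier is "forest mountain mine cellar desert pitch".
Inside "forest mountain mine cellar desert pitch": head "pitch" (specifically "mountain mine cellar desert pitch"), modifier "forest".
Inside "mountain mine cellar desert pitch": head "pitch" (specifically "mine cellar desert pitch"), modifier "mountain".
Inside "mine cellar desert pitch": head "pitch" (specifically "cellar desert pitch"), modifier "mine".
Inside "cellar desert pitch": head "pitch" (specifically "desert pitch"), modifier "cellar".
Inside "desert pitch": head "pitch", modifier "desert".
So the structure is [[forest [mountain [mine [cellar [desert pitch]]]]] bench].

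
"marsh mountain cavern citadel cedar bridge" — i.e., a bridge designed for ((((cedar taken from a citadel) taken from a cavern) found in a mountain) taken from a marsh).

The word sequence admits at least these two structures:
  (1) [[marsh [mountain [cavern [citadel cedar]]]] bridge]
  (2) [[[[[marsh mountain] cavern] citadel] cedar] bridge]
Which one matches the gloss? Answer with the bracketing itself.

[[marsh [mountain [cavern [citadel cedar]]]] bridge]

The paraphrase's head is the "bridge" part ("bridge"); its modifier is "marsh mountain cavern citadel cedar".
That top-level split, carried through the inner groups, gives [[marsh [mountain [cavern [citadel cedar]]]] bridge].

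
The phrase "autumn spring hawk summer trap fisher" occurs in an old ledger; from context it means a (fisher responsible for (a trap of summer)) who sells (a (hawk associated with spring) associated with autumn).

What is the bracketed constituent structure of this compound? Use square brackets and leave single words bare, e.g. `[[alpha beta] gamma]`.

Overall it is a kind of fisher (specifically "summer trap fisher"); the modifier is "autumn spring hawk".
"autumn spring hawk" → head "hawk" (specifically "spring hawk"), modifier "autumn".
"spring hawk" → head "hawk", modifier "spring".
"summer trap fisher" → head "fisher", modifier "summer trap".
"summer trap" → head "trap", modifier "summer".
So the structure is [[autumn [spring hawk]] [[summer trap] fisher]].

[[autumn [spring hawk]] [[summer trap] fisher]]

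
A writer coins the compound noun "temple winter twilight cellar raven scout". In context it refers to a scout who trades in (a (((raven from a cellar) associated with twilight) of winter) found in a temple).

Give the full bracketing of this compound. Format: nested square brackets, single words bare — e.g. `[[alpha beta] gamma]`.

At the top level: head "scout"; modifier "temple winter twilight cellar raven".
Inside "temple winter twilight cellar raven": head "raven" (specifically "winter twilight cellar raven"), modifier "temple".
Inside "winter twilight cellar raven": head "raven" (specifically "twilight cellar raven"), modifier "winter".
Inside "twilight cellar raven": head "raven" (specifically "cellar raven"), modifier "twilight".
Inside "cellar raven": head "raven", modifier "cellar".
So the structure is [[temple [winter [twilight [cellar raven]]]] scout].

[[temple [winter [twilight [cellar raven]]]] scout]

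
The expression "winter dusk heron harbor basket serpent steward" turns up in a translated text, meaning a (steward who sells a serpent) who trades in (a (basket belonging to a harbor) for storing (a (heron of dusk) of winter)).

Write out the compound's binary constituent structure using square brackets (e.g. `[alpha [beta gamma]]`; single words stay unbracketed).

Whole compound: head "steward" (specifically "serpent steward"), modifier "winter dusk heron harbor basket".
"winter dusk heron harbor basket" → head "basket" (specifically "harbor basket"), modifier "winter dusk heron".
"winter dusk heron" → head "heron" (specifically "dusk heron"), modifier "winter".
"dusk heron" → head "heron", modifier "dusk".
"harbor basket" → head "basket", modifier "harbor".
"serpent steward" → head "steward", modifier "serpent".
So the structure is [[[winter [dusk heron]] [harbor basket]] [serpent steward]].

[[[winter [dusk heron]] [harbor basket]] [serpent steward]]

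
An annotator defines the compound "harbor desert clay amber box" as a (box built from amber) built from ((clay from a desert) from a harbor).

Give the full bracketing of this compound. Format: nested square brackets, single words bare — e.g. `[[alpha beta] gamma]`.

[[harbor [desert clay]] [amber box]]

Overall it is a kind of box (specifically "amber box"); the modifier is "harbor desert clay".
"harbor desert clay" → head "clay" (specifically "desert clay"), modifier "harbor".
"desert clay" → head "clay", modifier "desert".
"amber box" → head "box", modifier "amber".
So the structure is [[harbor [desert clay]] [amber box]].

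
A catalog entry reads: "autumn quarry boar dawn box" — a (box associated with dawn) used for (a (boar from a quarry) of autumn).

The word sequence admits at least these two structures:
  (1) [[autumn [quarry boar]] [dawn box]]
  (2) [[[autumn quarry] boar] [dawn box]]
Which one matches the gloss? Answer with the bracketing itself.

The paraphrase's head is the "box" part ("dawn box"); its modifier is "autumn quarry boar".
That top-level split, carried through the inner groups, gives [[autumn [quarry boar]] [dawn box]].

[[autumn [quarry boar]] [dawn box]]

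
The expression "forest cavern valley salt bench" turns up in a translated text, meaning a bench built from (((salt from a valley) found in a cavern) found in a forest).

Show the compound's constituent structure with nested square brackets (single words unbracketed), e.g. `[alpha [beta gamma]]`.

[[forest [cavern [valley salt]]] bench]

Whole compound: head "bench", modifier "forest cavern valley salt".
Inside "forest cavern valley salt": head "salt" (specifically "cavern valley salt"), modifier "forest".
Inside "cavern valley salt": head "salt" (specifically "valley salt"), modifier "cavern".
Inside "valley salt": head "salt", modifier "valley".
Assembled: [[forest [cavern [valley salt]]] bench].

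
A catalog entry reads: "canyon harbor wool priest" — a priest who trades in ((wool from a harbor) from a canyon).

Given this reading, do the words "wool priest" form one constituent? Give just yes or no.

no

The top-level split is [canyon harbor wool] [priest]; the full structure is [[canyon [harbor wool]] priest].
"wool priest" straddles a constituent boundary, so it is not a single unit.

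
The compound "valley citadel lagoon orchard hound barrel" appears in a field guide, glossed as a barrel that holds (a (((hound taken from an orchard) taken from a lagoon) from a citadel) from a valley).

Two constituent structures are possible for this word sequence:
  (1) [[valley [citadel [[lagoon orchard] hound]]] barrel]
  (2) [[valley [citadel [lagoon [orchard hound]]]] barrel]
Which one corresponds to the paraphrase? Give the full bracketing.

The paraphrase's head is the "barrel" part ("barrel"); its modifier is "valley citadel lagoon orchard hound".
That top-level split, carried through the inner groups, gives [[valley [citadel [lagoon [orchard hound]]]] barrel].

[[valley [citadel [lagoon [orchard hound]]]] barrel]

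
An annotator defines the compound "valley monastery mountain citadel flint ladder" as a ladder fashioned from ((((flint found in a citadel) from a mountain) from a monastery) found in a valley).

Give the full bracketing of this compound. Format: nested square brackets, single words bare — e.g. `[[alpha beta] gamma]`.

At the top level: head "ladder"; modifier "valley monastery mountain citadel flint".
Within "valley monastery mountain citadel flint", the head is "flint" (specifically "monastery mountain citadel flint") and the modifier is "valley".
Within "monastery mountain citadel flint", the head is "flint" (specifically "mountain citadel flint") and the modifier is "monastery".
Within "mountain citadel flint", the head is "flint" (specifically "citadel flint") and the modifier is "mountain".
Within "citadel flint", the head is "flint" and the modifier is "citadel".
So the structure is [[valley [monastery [mountain [citadel flint]]]] ladder].

[[valley [monastery [mountain [citadel flint]]]] ladder]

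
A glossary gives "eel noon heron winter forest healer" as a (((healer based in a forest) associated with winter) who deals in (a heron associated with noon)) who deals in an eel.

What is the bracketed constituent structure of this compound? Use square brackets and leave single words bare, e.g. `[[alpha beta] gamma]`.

[eel [[noon heron] [winter [forest healer]]]]

Overall it is a kind of healer (specifically "noon heron winter forest healer"); the modifier is "eel".
Within "noon heron winter forest healer", the head is "healer" (specifically "winter forest healer") and the modifier is "noon heron".
Within "noon heron", the head is "heron" and the modifier is "noon".
Within "winter forest healer", the head is "healer" (specifically "forest healer") and the modifier is "winter".
Within "forest healer", the head is "healer" and the modifier is "forest".
So the structure is [eel [[noon heron] [winter [forest healer]]]].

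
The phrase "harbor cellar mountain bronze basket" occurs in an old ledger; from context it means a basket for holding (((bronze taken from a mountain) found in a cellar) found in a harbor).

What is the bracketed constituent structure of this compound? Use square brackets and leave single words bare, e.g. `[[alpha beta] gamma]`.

At the top level: head "basket"; modifier "harbor cellar mountain bronze".
Inside "harbor cellar mountain bronze": head "bronze" (specifically "cellar mountain bronze"), modifier "harbor".
Inside "cellar mountain bronze": head "bronze" (specifically "mountain bronze"), modifier "cellar".
Inside "mountain bronze": head "bronze", modifier "mountain".
So the structure is [[harbor [cellar [mountain bronze]]] basket].

[[harbor [cellar [mountain bronze]]] basket]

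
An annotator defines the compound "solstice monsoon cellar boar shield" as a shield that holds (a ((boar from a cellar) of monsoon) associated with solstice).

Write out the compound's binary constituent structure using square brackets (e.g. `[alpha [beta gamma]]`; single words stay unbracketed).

Whole compound: head "shield", modifier "solstice monsoon cellar boar".
Within "solstice monsoon cellar boar", the head is "boar" (specifically "monsoon cellar boar") and the modifier is "solstice".
Within "monsoon cellar boar", the head is "boar" (specifically "cellar boar") and the modifier is "monsoon".
Within "cellar boar", the head is "boar" and the modifier is "cellar".
Putting it together: [[solstice [monsoon [cellar boar]]] shield].

[[solstice [monsoon [cellar boar]]] shield]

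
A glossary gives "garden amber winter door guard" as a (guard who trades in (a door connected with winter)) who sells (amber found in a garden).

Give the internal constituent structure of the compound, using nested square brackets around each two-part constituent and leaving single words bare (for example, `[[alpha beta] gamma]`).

The outermost head in the paraphrase is "guard" (specifically "winter door guard"), modified by "garden amber".
Within "garden amber", the head is "amber" and the modifier is "garden".
Within "winter door guard", the head is "guard" and the modifier is "winter door".
Within "winter door", the head is "door" and the modifier is "winter".
Assembled: [[garden amber] [[winter door] guard]].

[[garden amber] [[winter door] guard]]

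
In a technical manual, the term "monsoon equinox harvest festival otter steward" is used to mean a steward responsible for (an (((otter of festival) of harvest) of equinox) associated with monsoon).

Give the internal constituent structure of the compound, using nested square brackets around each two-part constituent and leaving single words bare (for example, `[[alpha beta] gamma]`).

At the top level: head "steward"; modifier "monsoon equinox harvest festival otter".
"monsoon equinox harvest festival otter" → head "otter" (specifically "equinox harvest festival otter"), modifier "monsoon".
"equinox harvest festival otter" → head "otter" (specifically "harvest festival otter"), modifier "equinox".
"harvest festival otter" → head "otter" (specifically "festival otter"), modifier "harvest".
"festival otter" → head "otter", modifier "festival".
Assembled: [[monsoon [equinox [harvest [festival otter]]]] steward].

[[monsoon [equinox [harvest [festival otter]]]] steward]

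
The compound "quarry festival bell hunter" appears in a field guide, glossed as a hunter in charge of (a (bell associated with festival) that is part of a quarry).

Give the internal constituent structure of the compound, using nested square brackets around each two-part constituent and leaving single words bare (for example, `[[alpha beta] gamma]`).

At the top level: head "hunter"; modifier "quarry festival bell".
"quarry festival bell" → head "bell" (specifically "festival bell"), modifier "quarry".
"festival bell" → head "bell", modifier "festival".
Assembled: [[quarry [festival bell]] hunter].

[[quarry [festival bell]] hunter]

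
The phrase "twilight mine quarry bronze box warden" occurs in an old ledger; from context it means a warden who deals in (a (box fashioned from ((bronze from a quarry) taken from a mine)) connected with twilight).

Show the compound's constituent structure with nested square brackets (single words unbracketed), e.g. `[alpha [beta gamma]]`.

Whole compound: head "warden", modifier "twilight mine quarry bronze box".
"twilight mine quarry bronze box" → head "box" (specifically "mine quarry bronze box"), modifier "twilight".
"mine quarry bronze box" → head "box", modifier "mine quarry bronze".
"mine quarry bronze" → head "bronze" (specifically "quarry bronze"), modifier "mine".
"quarry bronze" → head "bronze", modifier "quarry".
Assembled: [[twilight [[mine [quarry bronze]] box]] warden].

[[twilight [[mine [quarry bronze]] box]] warden]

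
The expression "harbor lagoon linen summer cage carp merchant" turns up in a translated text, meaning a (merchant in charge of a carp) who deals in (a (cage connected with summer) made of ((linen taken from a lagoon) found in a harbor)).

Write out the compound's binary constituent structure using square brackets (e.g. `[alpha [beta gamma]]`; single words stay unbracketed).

Whole compound: head "merchant" (specifically "carp merchant"), modifier "harbor lagoon linen summer cage".
Inside "harbor lagoon linen summer cage": head "cage" (specifically "summer cage"), modifier "harbor lagoon linen".
Inside "harbor lagoon linen": head "linen" (specifically "lagoon linen"), modifier "harbor".
Inside "lagoon linen": head "linen", modifier "lagoon".
Inside "summer cage": head "cage", modifier "summer".
Inside "carp merchant": head "merchant", modifier "carp".
Assembled: [[[harbor [lagoon linen]] [summer cage]] [carp merchant]].

[[[harbor [lagoon linen]] [summer cage]] [carp merchant]]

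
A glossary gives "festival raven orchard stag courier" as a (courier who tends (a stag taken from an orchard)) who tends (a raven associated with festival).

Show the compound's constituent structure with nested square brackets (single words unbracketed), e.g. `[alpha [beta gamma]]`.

Whole compound: head "courier" (specifically "orchard stag courier"), modifier "festival raven".
Within "festival raven", the head is "raven" and the modifier is "festival".
Within "orchard stag courier", the head is "courier" and the modifier is "orchard stag".
Within "orchard stag", the head is "stag" and the modifier is "orchard".
So the structure is [[festival raven] [[orchard stag] courier]].

[[festival raven] [[orchard stag] courier]]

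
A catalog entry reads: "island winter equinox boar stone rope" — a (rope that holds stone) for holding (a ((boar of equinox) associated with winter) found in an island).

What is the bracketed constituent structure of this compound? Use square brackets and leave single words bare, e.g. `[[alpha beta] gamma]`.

At the top level: head "rope" (specifically "stone rope"); modifier "island winter equinox boar".
Within "island winter equinox boar", the head is "boar" (specifically "winter equinox boar") and the modifier is "island".
Within "winter equinox boar", the head is "boar" (specifically "equinox boar") and the modifier is "winter".
Within "equinox boar", the head is "boar" and the modifier is "equinox".
Within "stone rope", the head is "rope" and the modifier is "stone".
So the structure is [[island [winter [equinox boar]]] [stone rope]].

[[island [winter [equinox boar]]] [stone rope]]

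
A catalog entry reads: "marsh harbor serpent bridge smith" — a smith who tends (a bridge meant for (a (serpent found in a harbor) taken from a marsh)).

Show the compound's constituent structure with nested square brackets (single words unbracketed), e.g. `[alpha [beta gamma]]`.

[[[marsh [harbor serpent]] bridge] smith]

Overall it is a kind of smith; the modifier is "marsh harbor serpent bridge".
Inside "marsh harbor serpent bridge": head "bridge", modifier "marsh harbor serpent".
Inside "marsh harbor serpent": head "serpent" (specifically "harbor serpent"), modifier "marsh".
Inside "harbor serpent": head "serpent", modifier "harbor".
So the structure is [[[marsh [harbor serpent]] bridge] smith].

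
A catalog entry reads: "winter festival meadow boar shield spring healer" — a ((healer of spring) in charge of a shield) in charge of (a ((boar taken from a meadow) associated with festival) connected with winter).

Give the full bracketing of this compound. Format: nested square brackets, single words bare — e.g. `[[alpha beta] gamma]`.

[[winter [festival [meadow boar]]] [shield [spring healer]]]

The outermost head in the paraphrase is "healer" (specifically "shield spring healer"), modified by "winter festival meadow boar".
Within "winter festival meadow boar", the head is "boar" (specifically "festival meadow boar") and the modifier is "winter".
Within "festival meadow boar", the head is "boar" (specifically "meadow boar") and the modifier is "festival".
Within "meadow boar", the head is "boar" and the modifier is "meadow".
Within "shield spring healer", the head is "healer" (specifically "spring healer") and the modifier is "shield".
Within "spring healer", the head is "healer" and the modifier is "spring".
So the structure is [[winter [festival [meadow boar]]] [shield [spring healer]]].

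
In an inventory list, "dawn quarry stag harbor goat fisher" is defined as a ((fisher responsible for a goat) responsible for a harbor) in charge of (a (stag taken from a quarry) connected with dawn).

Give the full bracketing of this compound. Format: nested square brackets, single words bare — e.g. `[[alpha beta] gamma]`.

Whole compound: head "fisher" (specifically "harbor goat fisher"), modifier "dawn quarry stag".
"dawn quarry stag" → head "stag" (specifically "quarry stag"), modifier "dawn".
"quarry stag" → head "stag", modifier "quarry".
"harbor goat fisher" → head "fisher" (specifically "goat fisher"), modifier "harbor".
"goat fisher" → head "fisher", modifier "goat".
Assembled: [[dawn [quarry stag]] [harbor [goat fisher]]].

[[dawn [quarry stag]] [harbor [goat fisher]]]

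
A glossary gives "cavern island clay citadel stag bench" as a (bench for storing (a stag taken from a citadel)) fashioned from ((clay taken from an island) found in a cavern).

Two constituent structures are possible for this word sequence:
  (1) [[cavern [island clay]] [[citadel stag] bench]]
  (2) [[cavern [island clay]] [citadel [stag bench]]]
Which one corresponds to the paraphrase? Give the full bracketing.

[[cavern [island clay]] [[citadel stag] bench]]

The paraphrase's head is the "bench" part ("citadel stag bench"); its modifier is "cavern island clay".
That top-level split, carried through the inner groups, gives [[cavern [island clay]] [[citadel stag] bench]].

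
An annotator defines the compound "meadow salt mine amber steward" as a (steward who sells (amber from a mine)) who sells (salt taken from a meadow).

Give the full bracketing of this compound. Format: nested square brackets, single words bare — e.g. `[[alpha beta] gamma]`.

[[meadow salt] [[mine amber] steward]]

The outermost head in the paraphrase is "steward" (specifically "mine amber steward"), modified by "meadow salt".
"meadow salt" → head "salt", modifier "meadow".
"mine amber steward" → head "steward", modifier "mine amber".
"mine amber" → head "amber", modifier "mine".
So the structure is [[meadow salt] [[mine amber] steward]].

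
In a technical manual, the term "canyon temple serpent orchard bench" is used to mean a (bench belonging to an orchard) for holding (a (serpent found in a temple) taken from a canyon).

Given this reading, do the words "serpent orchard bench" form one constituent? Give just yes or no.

no

The top-level split is [canyon temple serpent] [orchard bench]; the full structure is [[canyon [temple serpent]] [orchard bench]].
"serpent orchard bench" straddles a constituent boundary, so it is not a single unit.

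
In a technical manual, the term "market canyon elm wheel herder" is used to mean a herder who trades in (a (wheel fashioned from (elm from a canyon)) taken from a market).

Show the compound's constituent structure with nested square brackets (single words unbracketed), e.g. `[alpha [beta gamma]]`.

Overall it is a kind of herder; the modifier is "market canyon elm wheel".
"market canyon elm wheel" → head "wheel" (specifically "canyon elm wheel"), modifier "market".
"canyon elm wheel" → head "wheel", modifier "canyon elm".
"canyon elm" → head "elm", modifier "canyon".
Putting it together: [[market [[canyon elm] wheel]] herder].

[[market [[canyon elm] wheel]] herder]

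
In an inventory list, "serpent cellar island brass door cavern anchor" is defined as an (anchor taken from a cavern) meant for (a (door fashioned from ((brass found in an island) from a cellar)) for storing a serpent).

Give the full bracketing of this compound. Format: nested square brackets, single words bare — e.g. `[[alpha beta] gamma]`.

[[serpent [[cellar [island brass]] door]] [cavern anchor]]

The outermost head in the paraphrase is "anchor" (specifically "cavern anchor"), modified by "serpent cellar island brass door".
"serpent cellar island brass door" → head "door" (specifically "cellar island brass door"), modifier "serpent".
"cellar island brass door" → head "door", modifier "cellar island brass".
"cellar island brass" → head "brass" (specifically "island brass"), modifier "cellar".
"island brass" → head "brass", modifier "island".
"cavern anchor" → head "anchor", modifier "cavern".
So the structure is [[serpent [[cellar [island brass]] door]] [cavern anchor]].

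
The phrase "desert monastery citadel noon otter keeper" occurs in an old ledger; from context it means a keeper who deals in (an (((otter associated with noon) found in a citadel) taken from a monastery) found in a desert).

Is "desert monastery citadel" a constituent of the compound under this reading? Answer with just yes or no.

The top-level split is [desert monastery citadel noon otter] [keeper]; the full structure is [[desert [monastery [citadel [noon otter]]]] keeper].
"desert monastery citadel" straddles a constituent boundary, so it is not a single unit.

no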